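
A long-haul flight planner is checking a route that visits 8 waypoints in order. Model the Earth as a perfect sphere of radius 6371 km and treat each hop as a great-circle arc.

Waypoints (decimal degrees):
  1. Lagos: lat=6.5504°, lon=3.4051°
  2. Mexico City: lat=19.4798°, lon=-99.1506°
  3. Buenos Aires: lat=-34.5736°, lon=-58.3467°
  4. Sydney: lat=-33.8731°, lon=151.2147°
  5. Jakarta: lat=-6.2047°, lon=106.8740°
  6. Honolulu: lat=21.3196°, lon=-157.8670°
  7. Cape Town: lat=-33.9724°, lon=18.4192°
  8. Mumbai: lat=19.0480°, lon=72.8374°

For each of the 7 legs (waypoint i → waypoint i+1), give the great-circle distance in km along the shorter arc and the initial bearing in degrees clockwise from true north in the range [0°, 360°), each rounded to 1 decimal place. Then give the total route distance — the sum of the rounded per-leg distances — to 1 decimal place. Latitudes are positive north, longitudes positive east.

Leg 1: dist=11067.2 km, bearing=291.1°
Leg 2: dist=7397.2 km, bearing=144.1°
Leg 3: dist=11804.8 km, bearing=205.2°
Leg 4: dist=5494.7 km, bearing=293.8°
Leg 5: dist=10800.7 km, bearing=69.2°
Leg 6: dist=18561.7 km, bearing=166.3°
Leg 7: dist=8240.9 km, bearing=53.1°
Total: 73367.2 km

Leg 1: φ1=0.1143260, φ2=0.3399866, Δφ=0.2256606, Δλ=-1.7899346 rad; a=sin²(Δφ/2)+cosφ1·cosφ2·sin²(Δλ/2)=0.5827826858; c=2·atan2(√a, √(1-a))=1.737127594; dist=6371·c=11067.240 ≈ 11067.2 km; running total=11067.2 km
Leg 1 bearing: y=sinΔλ·cosφ2=-0.92021316, x=cosφ1·sinφ2-sinφ1·cosφ2·cosΔλ=0.35467710; θ=atan2(y, x)=-68.9219° <0 so +360° → 291.0781° ≈ 291.1°
Leg 2: φ1=0.3399866, φ2=-0.6034232, Δφ=-0.9434098, Δλ=0.7121624 rad; a=sin²(Δφ/2)+cosφ1·cosφ2·sin²(Δλ/2)=0.3008199955; c=2·atan2(√a, √(1-a))=1.161068160; dist=6371·c=7397.165 ≈ 7397.2 km; running total=18464.4 km
Leg 2 bearing: y=sinΔλ·cosφ2=0.53806760, x=cosφ1·sinφ2-sinφ1·cosφ2·cosΔλ=-0.74282741; θ=atan2(y, x)=144.0823° ≈ 144.1°
Leg 3: φ1=-0.6034232, φ2=-0.5911971, Δφ=0.0122260, Δλ=3.6575364 rad; a=sin²(Δφ/2)+cosφ1·cosφ2·sin²(Δλ/2)=0.6391873492; c=2·atan2(√a, √(1-a))=1.852897830; dist=6371·c=11804.812 ≈ 11804.8 km; running total=30269.2 km
Leg 3 bearing: y=sinΔλ·cosφ2=-0.40962067, x=cosφ1·sinφ2-sinφ1·cosφ2·cosΔλ=-0.86874532; θ=atan2(y, x)=-154.7557° <0 so +360° → 205.2443° ≈ 205.2°
Leg 4: φ1=-0.5911971, φ2=-0.1082924, Δφ=0.4829047, Δλ=-0.7738912 rad; a=sin²(Δφ/2)+cosφ1·cosφ2·sin²(Δλ/2)=0.1747149797; c=2·atan2(√a, √(1-a))=0.862461531; dist=6371·c=5494.742 ≈ 5494.7 km; running total=35763.9 km
Leg 4 bearing: y=sinΔλ·cosφ2=-0.69482928, x=cosφ1·sinφ2-sinφ1·cosφ2·cosΔλ=0.30654673; θ=atan2(y, x)=-66.1938° <0 so +360° → 293.8062° ≈ 293.8°
Leg 5: φ1=-0.1082924, φ2=0.3720972, Δφ=0.4803897, Δλ=-4.6206021 rad; a=sin²(Δφ/2)+cosφ1·cosφ2·sin²(Δλ/2)=0.5620901912; c=2·atan2(√a, √(1-a))=1.695298104; dist=6371·c=10800.744 ≈ 10800.7 km; running total=46564.6 km
Leg 5 bearing: y=sinΔλ·cosφ2=0.92764552, x=cosφ1·sinφ2-sinφ1·cosφ2·cosΔλ=0.35221162; θ=atan2(y, x)=69.2091° ≈ 69.2°
Leg 6: φ1=0.3720972, φ2=-0.5929302, Δφ=-0.9650275, Δλ=3.0767746 rad; a=sin²(Δφ/2)+cosφ1·cosφ2·sin²(Δλ/2)=0.9870464960; c=2·atan2(√a, √(1-a))=2.913471416; dist=6371·c=18561.726 ≈ 18561.7 km; running total=65126.3 km
Leg 6 bearing: y=sinΔλ·cosφ2=0.05371641, x=cosφ1·sinφ2-sinφ1·cosφ2·cosΔλ=-0.21967565; θ=atan2(y, x)=166.2593° ≈ 166.3°
Leg 7: φ1=-0.5929302, φ2=0.3324503, Δφ=0.9253806, Δλ=0.9497768 rad; a=sin²(Δφ/2)+cosφ1·cosφ2·sin²(Δλ/2)=0.3631225294; c=2·atan2(√a, √(1-a))=1.293501373; dist=6371·c=8240.897 ≈ 8240.9 km; running total=73367.2 km
Leg 7 bearing: y=sinΔλ·cosφ2=0.76875458, x=cosφ1·sinφ2-sinφ1·cosφ2·cosΔλ=0.57799189; θ=atan2(y, x)=53.0621° ≈ 53.1°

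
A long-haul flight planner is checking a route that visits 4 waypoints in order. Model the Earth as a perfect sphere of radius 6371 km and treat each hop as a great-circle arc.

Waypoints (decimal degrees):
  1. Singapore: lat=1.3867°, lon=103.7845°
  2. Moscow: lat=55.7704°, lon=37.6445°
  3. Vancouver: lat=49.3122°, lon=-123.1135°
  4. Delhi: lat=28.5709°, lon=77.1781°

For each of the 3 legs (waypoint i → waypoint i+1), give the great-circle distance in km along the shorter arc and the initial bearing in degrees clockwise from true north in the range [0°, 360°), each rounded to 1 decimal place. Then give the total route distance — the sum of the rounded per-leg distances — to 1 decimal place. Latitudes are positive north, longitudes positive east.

Leg 1: dist=8414.3 km, bearing=327.9°
Leg 2: dist=8194.9 km, bearing=347.1°
Leg 3: dist=11124.2 km, bearing=342.0°
Total: 27733.4 km

Leg 1: φ1=0.0242025, φ2=0.9733771, Δφ=0.9491746, Δλ=-1.1543608 rad; a=sin²(Δφ/2)+cosφ1·cosφ2·sin²(Δλ/2)=0.3762604387; c=2·atan2(√a, √(1-a))=1.320718751; dist=6371·c=8414.299 ≈ 8414.3 km; running total=8414.3 km
Leg 1 bearing: y=sinΔλ·cosφ2=-0.51443651, x=cosφ1·sinφ2-sinφ1·cosφ2·cosΔλ=0.82104151; θ=atan2(y, x)=-32.0698° <0 so +360° → 327.9302° ≈ 327.9°
Leg 2: φ1=0.9733771, φ2=0.8606603, Δφ=-0.1127169, Δλ=-2.8057564 rad; a=sin²(Δφ/2)+cosφ1·cosφ2·sin²(Δλ/2)=0.3596509141; c=2·atan2(√a, √(1-a))=1.286274878; dist=6371·c=8194.857 ≈ 8194.9 km; running total=16609.2 km
Leg 2 bearing: y=sinΔλ·cosφ2=-0.21485158, x=cosφ1·sinφ2-sinφ1·cosφ2·cosΔλ=0.93543965; θ=atan2(y, x)=-12.9353° <0 so +360° → 347.0647° ≈ 347.1°
Leg 3: φ1=0.8606603, φ2=0.4986563, Δφ=-0.3620040, Δλ=3.4957479 rad; a=sin²(Δφ/2)+cosφ1·cosφ2·sin²(Δλ/2)=0.5871872562; c=2·atan2(√a, √(1-a))=1.746066840; dist=6371·c=11124.192 ≈ 11124.2 km; running total=27733.4 km
Leg 3 bearing: y=sinΔλ·cosφ2=-0.30456714, x=cosφ1·sinφ2-sinφ1·cosφ2·cosΔλ=0.93639329; θ=atan2(y, x)=-18.0174° <0 so +360° → 341.9826° ≈ 342.0°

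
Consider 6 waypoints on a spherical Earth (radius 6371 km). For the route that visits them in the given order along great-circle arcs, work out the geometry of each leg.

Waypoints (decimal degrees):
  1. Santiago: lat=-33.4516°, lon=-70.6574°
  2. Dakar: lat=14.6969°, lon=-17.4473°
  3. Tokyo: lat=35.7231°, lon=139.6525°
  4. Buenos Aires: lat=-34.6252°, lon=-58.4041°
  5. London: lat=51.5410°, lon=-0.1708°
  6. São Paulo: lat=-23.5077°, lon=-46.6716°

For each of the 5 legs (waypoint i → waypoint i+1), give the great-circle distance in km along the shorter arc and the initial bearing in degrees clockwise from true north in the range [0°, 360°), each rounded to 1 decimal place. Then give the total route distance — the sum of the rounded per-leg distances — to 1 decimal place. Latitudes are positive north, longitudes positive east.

Leg 1: dist=7773.8 km, bearing=55.6°
Leg 2: dist=13912.5 km, bearing=22.7°
Leg 3: dist=18371.7 km, bearing=91.0°
Leg 4: dist=11131.4 km, bearing=32.5°
Leg 5: dist=9495.7 km, bearing=221.9°
Total: 60685.1 km

Leg 1: φ1=-0.5838406, φ2=0.2565093, Δφ=0.8403499, Δλ=0.9286914 rad; a=sin²(Δφ/2)+cosφ1·cosφ2·sin²(Δλ/2)=0.3282604347; c=2·atan2(√a, √(1-a))=1.220177415; dist=6371·c=7773.750 ≈ 7773.8 km; running total=7773.8 km
Leg 1 bearing: y=sinΔλ·cosφ2=0.77463475, x=cosφ1·sinφ2-sinφ1·cosφ2·cosΔλ=0.53100196; θ=atan2(y, x)=55.5699° ≈ 55.6°
Leg 2: φ1=0.2565093, φ2=0.6234857, Δφ=0.3669764, Δλ=2.7419088 rad; a=sin²(Δφ/2)+cosφ1·cosφ2·sin²(Δλ/2)=0.7876309743; c=2·atan2(√a, √(1-a))=2.183720681; dist=6371·c=13912.484 ≈ 13912.5 km; running total=21686.3 km
Leg 2 bearing: y=sinΔλ·cosφ2=0.31591219, x=cosφ1·sinφ2-sinφ1·cosφ2·cosΔλ=0.75450194; θ=atan2(y, x)=22.7192° ≈ 22.7°
Leg 3: φ1=0.6234857, φ2=-0.6043237, Δφ=-1.2278095, Δλ=-3.4567398 rad; a=sin²(Δφ/2)+cosφ1·cosφ2·sin²(Δλ/2)=0.9834575191; c=2·atan2(√a, √(1-a))=2.883642951; dist=6371·c=18371.689 ≈ 18371.7 km; running total=40058.0 km
Leg 3 bearing: y=sinΔλ·cosφ2=0.25505891, x=cosφ1·sinφ2-sinφ1·cosφ2·cosΔλ=-0.00450136; θ=atan2(y, x)=91.0111° ≈ 91.0°
Leg 4: φ1=-0.6043237, φ2=0.8995601, Δφ=1.5038839, Δλ=1.0163628 rad; a=sin²(Δφ/2)+cosφ1·cosφ2·sin²(Δλ/2)=0.5877466949; c=2·atan2(√a, √(1-a))=1.747203240; dist=6371·c=11131.432 ≈ 11131.4 km; running total=51189.4 km
Leg 4 bearing: y=sinΔλ·cosφ2=0.52878494, x=cosφ1·sinφ2-sinφ1·cosφ2·cosΔλ=0.83041469; θ=atan2(y, x)=32.4878° ≈ 32.5°
Leg 5: φ1=0.8995601, φ2=-0.4102868, Δφ=-1.3098469, Δλ=-0.8115921 rad; a=sin²(Δφ/2)+cosφ1·cosφ2·sin²(Δλ/2)=0.4598752624; c=2·atan2(√a, √(1-a))=1.490460467; dist=6371·c=9495.724 ≈ 9495.7 km; running total=60685.1 km
Leg 5 bearing: y=sinΔλ·cosφ2=-0.66518181, x=cosφ1·sinφ2-sinφ1·cosφ2·cosΔλ=-0.74235650; θ=atan2(y, x)=-138.1384° <0 so +360° → 221.8616° ≈ 221.9°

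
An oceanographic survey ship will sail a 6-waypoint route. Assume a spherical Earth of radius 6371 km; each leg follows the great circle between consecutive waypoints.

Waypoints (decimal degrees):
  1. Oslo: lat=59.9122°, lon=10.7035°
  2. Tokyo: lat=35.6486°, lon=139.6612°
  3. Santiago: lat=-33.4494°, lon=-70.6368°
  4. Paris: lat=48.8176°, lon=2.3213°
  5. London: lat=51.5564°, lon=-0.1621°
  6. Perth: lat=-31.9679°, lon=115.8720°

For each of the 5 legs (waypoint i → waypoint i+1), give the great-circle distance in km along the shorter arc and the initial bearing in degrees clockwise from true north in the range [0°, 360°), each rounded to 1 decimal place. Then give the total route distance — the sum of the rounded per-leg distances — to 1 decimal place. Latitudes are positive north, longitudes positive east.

Leg 1: φ1=1.0456652, φ2=0.6221854, Δφ=-0.4234797, Δλ=2.2507365 rad; a=sin²(Δφ/2)+cosφ1·cosφ2·sin²(Δλ/2)=0.3759281453; c=2·atan2(√a, √(1-a))=1.320032767; dist=6371·c=8409.929 ≈ 8409.9 km; running total=8409.9 km
Leg 1 bearing: y=sinΔλ·cosφ2=0.63189138, x=cosφ1·sinφ2-sinφ1·cosφ2·cosΔλ=0.73426016; θ=atan2(y, x)=40.7147° ≈ 40.7°
Leg 2: φ1=0.6221854, φ2=-0.5838022, Δφ=-1.2059876, Δλ=-3.6703925 rad; a=sin²(Δφ/2)+cosφ1·cosφ2·sin²(Δλ/2)=0.9533276248; c=2·atan2(√a, √(1-a))=2.706083233; dist=6371·c=17240.456 ≈ 17240.5 km; running total=25650.4 km
Leg 2 bearing: y=sinΔλ·cosφ2=0.42093905, x=cosφ1·sinφ2-sinφ1·cosφ2·cosΔλ=-0.02804599; θ=atan2(y, x)=93.8118° ≈ 93.8°
Leg 3: φ1=-0.5838022, φ2=0.8520279, Δφ=1.4358300, Δλ=1.2733591 rad; a=sin²(Δφ/2)+cosφ1·cosφ2·sin²(Δλ/2)=0.6269148659; c=2·atan2(√a, √(1-a))=1.827433944; dist=6371·c=11642.582 ≈ 11642.6 km; running total=37293.0 km
Leg 3 bearing: y=sinΔλ·cosφ2=0.62954585, x=cosφ1·sinφ2-sinφ1·cosφ2·cosΔλ=0.73433132; θ=atan2(y, x)=40.6066° ≈ 40.6°
Leg 4: φ1=0.8520279, φ2=0.8998289, Δφ=0.0478011, Δλ=-0.0433435 rad; a=sin²(Δφ/2)+cosφ1·cosφ2·sin²(Δλ/2)=0.0007633742; c=2·atan2(√a, √(1-a))=0.055265486; dist=6371·c=352.096 ≈ 352.1 km; running total=37645.1 km
Leg 4 bearing: y=sinΔλ·cosφ2=-0.02694013, x=cosφ1·sinφ2-sinφ1·cosφ2·cosΔλ=0.04822235; θ=atan2(y, x)=-29.1906° <0 so +360° → 330.8094° ≈ 330.8°
Leg 5: φ1=0.8998289, φ2=-0.5579451, Δφ=-1.4577740, Δλ=2.0251771 rad; a=sin²(Δφ/2)+cosφ1·cosφ2·sin²(Δλ/2)=0.8230869419; c=2·atan2(√a, √(1-a))=2.273356738; dist=6371·c=14483.556 ≈ 14483.6 km; running total=52128.7 km
Leg 5 bearing: y=sinΔλ·cosφ2=0.76226583, x=cosφ1·sinφ2-sinφ1·cosφ2·cosΔλ=-0.03755146; θ=atan2(y, x)=92.8203° ≈ 92.8°

Leg 1: dist=8409.9 km, bearing=40.7°
Leg 2: dist=17240.5 km, bearing=93.8°
Leg 3: dist=11642.6 km, bearing=40.6°
Leg 4: dist=352.1 km, bearing=330.8°
Leg 5: dist=14483.6 km, bearing=92.8°
Total: 52128.7 km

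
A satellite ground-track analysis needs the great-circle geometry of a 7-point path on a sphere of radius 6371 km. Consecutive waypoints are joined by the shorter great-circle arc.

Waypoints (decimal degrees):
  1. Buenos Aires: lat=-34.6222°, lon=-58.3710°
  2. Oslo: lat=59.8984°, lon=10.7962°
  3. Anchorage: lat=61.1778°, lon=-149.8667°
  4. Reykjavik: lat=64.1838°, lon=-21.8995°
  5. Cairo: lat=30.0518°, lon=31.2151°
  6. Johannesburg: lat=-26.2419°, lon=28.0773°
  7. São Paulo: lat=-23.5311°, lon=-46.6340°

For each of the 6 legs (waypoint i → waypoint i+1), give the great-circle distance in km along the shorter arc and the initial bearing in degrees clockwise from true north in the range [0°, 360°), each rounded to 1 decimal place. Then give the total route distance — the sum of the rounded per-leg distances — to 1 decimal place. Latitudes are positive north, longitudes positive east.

Leg 1: dist=12250.0 km, bearing=30.0°
Leg 2: dist=6450.1 km, bearing=349.2°
Leg 3: dist=5419.3 km, bearing=27.2°
Leg 4: dist=5269.1 km, bearing=109.8°
Leg 5: dist=6268.5 km, bearing=183.4°
Leg 6: dist=7431.8 km, bearing=254.1°
Total: 43088.8 km

Leg 1: φ1=-0.6042714, φ2=1.0454243, Δφ=1.6496957, Δλ=1.2071954 rad; a=sin²(Δφ/2)+cosφ1·cosφ2·sin²(Δλ/2)=0.6723788622; c=2·atan2(√a, √(1-a))=1.922777000; dist=6371·c=12250.012 ≈ 12250.0 km; running total=12250.0 km
Leg 1 bearing: y=sinΔλ·cosφ2=0.46874567, x=cosφ1·sinφ2-sinφ1·cosφ2·cosΔλ=0.81327708; θ=atan2(y, x)=29.9577° ≈ 30.0°
Leg 2: φ1=1.0454243, φ2=1.0677540, Δφ=0.0223297, Δλ=-2.8040966 rad; a=sin²(Δφ/2)+cosφ1·cosφ2·sin²(Δλ/2)=0.2350912158; c=2·atan2(√a, √(1-a))=1.012410879; dist=6371·c=6450.070 ≈ 6450.1 km; running total=18700.1 km
Leg 2 bearing: y=sinΔλ·cosφ2=-0.15963332, x=cosφ1·sinφ2-sinφ1·cosφ2·cosΔλ=0.83295291; θ=atan2(y, x)=-10.8490° <0 so +360° → 349.1510° ≈ 349.2°
Leg 3: φ1=1.0677540, φ2=1.1202186, Δφ=0.0524646, Δλ=2.2334490 rad; a=sin²(Δφ/2)+cosφ1·cosφ2·sin²(Δλ/2)=0.1702403565; c=2·atan2(√a, √(1-a))=0.850617257; dist=6371·c=5419.283 ≈ 5419.3 km; running total=24119.4 km
Leg 3 bearing: y=sinΔλ·cosφ2=0.34332080, x=cosφ1·sinφ2-sinφ1·cosφ2·cosΔλ=0.66870408; θ=atan2(y, x)=27.1765° ≈ 27.2°
Leg 4: φ1=1.1202186, φ2=0.5245029, Δφ=-0.5957158, Δλ=0.9270247 rad; a=sin²(Δφ/2)+cosφ1·cosφ2·sin²(Δλ/2)=0.1614745892; c=2·atan2(√a, √(1-a))=0.827048500; dist=6371·c=5269.126 ≈ 5269.1 km; running total=29388.5 km
Leg 4 bearing: y=sinΔλ·cosφ2=0.69231787, x=cosφ1·sinφ2-sinφ1·cosφ2·cosΔλ=-0.24959599; θ=atan2(y, x)=109.8254° ≈ 109.8°
Leg 5: φ1=0.5245029, φ2=-0.4580076, Δφ=-0.9825104, Δλ=-0.0547649 rad; a=sin²(Δφ/2)+cosφ1·cosφ2·sin²(Δλ/2)=0.2231140201; c=2·atan2(√a, √(1-a))=0.983908910; dist=6371·c=6268.484 ≈ 6268.5 km; running total=35657.0 km
Leg 5 bearing: y=sinΔλ·cosφ2=-0.04909606, x=cosφ1·sinφ2-sinφ1·cosφ2·cosΔλ=-0.83121970; θ=atan2(y, x)=-176.6197° <0 so +360° → 183.3803° ≈ 183.4°
Leg 6: φ1=-0.4580076, φ2=-0.4106952, Δφ=0.0473124, Δλ=-1.3039582 rad; a=sin²(Δφ/2)+cosφ1·cosφ2·sin²(Δλ/2)=0.3033144589; c=2·atan2(√a, √(1-a))=1.166500906; dist=6371·c=7431.777 ≈ 7431.8 km; running total=43088.8 km
Leg 6 bearing: y=sinΔλ·cosφ2=-0.88439590, x=cosφ1·sinφ2-sinφ1·cosφ2·cosΔλ=-0.25120329; θ=atan2(y, x)=-105.8566° <0 so +360° → 254.1434° ≈ 254.1°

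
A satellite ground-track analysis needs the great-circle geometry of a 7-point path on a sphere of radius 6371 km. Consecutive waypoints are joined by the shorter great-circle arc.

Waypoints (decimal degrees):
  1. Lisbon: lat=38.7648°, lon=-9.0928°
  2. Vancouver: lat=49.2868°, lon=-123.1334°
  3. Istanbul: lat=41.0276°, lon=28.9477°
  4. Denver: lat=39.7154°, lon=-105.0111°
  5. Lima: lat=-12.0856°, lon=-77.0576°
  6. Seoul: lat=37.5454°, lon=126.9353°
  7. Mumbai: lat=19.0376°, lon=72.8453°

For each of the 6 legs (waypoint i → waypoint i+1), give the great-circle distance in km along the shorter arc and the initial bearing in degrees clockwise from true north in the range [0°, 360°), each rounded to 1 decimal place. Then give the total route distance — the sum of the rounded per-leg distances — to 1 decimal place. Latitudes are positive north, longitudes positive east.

Leg 1: φ1=0.6765734, φ2=0.8602169, Δφ=0.1836435, Δλ=-1.9903840 rad; a=sin²(Δφ/2)+cosφ1·cosφ2·sin²(Δλ/2)=0.3662997676; c=2·atan2(√a, √(1-a))=1.300102083; dist=6371·c=8282.950 ≈ 8283.0 km; running total=8283.0 km
Leg 1 bearing: y=sinΔλ·cosφ2=-0.59569294, x=cosφ1·sinφ2-sinφ1·cosφ2·cosΔλ=0.75739482; θ=atan2(y, x)=-38.1851° <0 so +360° → 321.8149° ≈ 321.8°
Leg 2: φ1=0.8602169, φ2=0.7160667, Δφ=-0.1441502, Δλ=2.6543159 rad; a=sin²(Δφ/2)+cosφ1·cosφ2·sin²(Δλ/2)=0.4686206141; c=2·atan2(√a, √(1-a))=1.507996284; dist=6371·c=9607.444 ≈ 9607.4 km; running total=17890.4 km
Leg 2 bearing: y=sinΔλ·cosφ2=0.35322310, x=cosφ1·sinφ2-sinφ1·cosφ2·cosΔλ=0.93343172; θ=atan2(y, x)=20.7273° ≈ 20.7°
Leg 3: φ1=0.7160667, φ2=0.6931645, Δφ=-0.0229022, Δλ=-2.3380221 rad; a=sin²(Δφ/2)+cosφ1·cosφ2·sin²(Δλ/2)=0.4916864964; c=2·atan2(√a, √(1-a))=1.554168553; dist=6371·c=9901.608 ≈ 9901.6 km; running total=27792.0 km
Leg 3 bearing: y=sinΔλ·cosφ2=-0.55372030, x=cosφ1·sinφ2-sinφ1·cosφ2·cosΔλ=0.83253671; θ=atan2(y, x)=-33.6279° <0 so +360° → 326.3721° ≈ 326.4°
Leg 4: φ1=0.6931645, φ2=-0.2109335, Δφ=-0.9040980, Δλ=0.4878806 rad; a=sin²(Δφ/2)+cosφ1·cosφ2·sin²(Δλ/2)=0.2346816319; c=2·atan2(√a, √(1-a))=1.011444715; dist=6371·c=6443.914 ≈ 6443.9 km; running total=34235.9 km
Leg 4 bearing: y=sinΔλ·cosφ2=0.45836529, x=cosφ1·sinφ2-sinφ1·cosφ2·cosΔλ=-0.71296978; θ=atan2(y, x)=147.2632° ≈ 147.3°
Leg 5: φ1=-0.2109335, φ2=0.6552908, Δφ=0.8662244, Δλ=3.5603478 rad; a=sin²(Δφ/2)+cosφ1·cosφ2·sin²(Δλ/2)=0.9179491018; c=2·atan2(√a, √(1-a))=2.560563495; dist=6371·c=16313.350 ≈ 16313.4 km; running total=50549.3 km
Leg 5 bearing: y=sinΔλ·cosφ2=-0.32239982, x=cosφ1·sinφ2-sinφ1·cosφ2·cosΔλ=0.44422129; θ=atan2(y, x)=-35.9708° <0 so +360° → 324.0292° ≈ 324.0°
Leg 6: φ1=0.6552908, φ2=0.3322688, Δφ=-0.3230220, Δλ=-0.9440486 rad; a=sin²(Δφ/2)+cosφ1·cosφ2·sin²(Δλ/2)=0.1808146729; c=2·atan2(√a, √(1-a))=0.878416702; dist=6371·c=5596.393 ≈ 5596.4 km; running total=56145.7 km
Leg 6 bearing: y=sinΔλ·cosφ2=-0.76563943, x=cosφ1·sinφ2-sinφ1·cosφ2·cosΔλ=-0.07924121; θ=atan2(y, x)=-95.9089° <0 so +360° → 264.0911° ≈ 264.1°

Leg 1: dist=8283.0 km, bearing=321.8°
Leg 2: dist=9607.4 km, bearing=20.7°
Leg 3: dist=9901.6 km, bearing=326.4°
Leg 4: dist=6443.9 km, bearing=147.3°
Leg 5: dist=16313.4 km, bearing=324.0°
Leg 6: dist=5596.4 km, bearing=264.1°
Total: 56145.7 km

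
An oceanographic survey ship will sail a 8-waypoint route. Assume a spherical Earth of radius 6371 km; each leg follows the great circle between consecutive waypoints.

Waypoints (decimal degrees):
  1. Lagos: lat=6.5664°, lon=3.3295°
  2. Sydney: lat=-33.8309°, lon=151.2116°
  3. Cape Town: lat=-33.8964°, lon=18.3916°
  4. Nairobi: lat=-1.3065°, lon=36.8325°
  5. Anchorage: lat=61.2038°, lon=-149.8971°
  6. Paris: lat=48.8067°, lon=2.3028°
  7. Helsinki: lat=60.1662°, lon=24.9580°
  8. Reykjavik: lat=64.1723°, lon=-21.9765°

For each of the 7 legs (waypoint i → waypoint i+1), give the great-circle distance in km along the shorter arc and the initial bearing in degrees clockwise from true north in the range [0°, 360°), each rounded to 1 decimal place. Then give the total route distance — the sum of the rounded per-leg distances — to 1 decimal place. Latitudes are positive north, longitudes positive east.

Leg 1: φ1=0.1146053, φ2=-0.5904606, Δφ=-0.7050659, Δλ=2.5810295 rad; a=sin²(Δφ/2)+cosφ1·cosφ2·sin²(Δλ/2)=0.8813019266; c=2·atan2(√a, √(1-a))=2.438125284; dist=6371·c=15533.296 ≈ 15533.3 km; running total=15533.3 km
Leg 1 bearing: y=sinΔλ·cosφ2=0.44164430, x=cosφ1·sinφ2-sinφ1·cosφ2·cosΔλ=-0.47263694; θ=atan2(y, x)=136.9415° ≈ 136.9°
Leg 2: φ1=-0.5904606, φ2=-0.5916038, Δφ=-0.0011432, Δλ=-2.3181463 rad; a=sin²(Δφ/2)+cosφ1·cosφ2·sin²(Δλ/2)=0.5790821404; c=2·atan2(√a, √(1-a))=1.729627581; dist=6371·c=11019.457 ≈ 11019.5 km; running total=26552.8 km
Leg 2 bearing: y=sinΔλ·cosφ2=-0.60883361, x=cosφ1·sinφ2-sinφ1·cosφ2·cosΔλ=-0.77737101; θ=atan2(y, x)=-141.9321° <0 so +360° → 218.0679° ≈ 218.1°
Leg 3: φ1=-0.5916038, φ2=-0.0228027, Δφ=0.5688011, Δλ=0.3218544 rad; a=sin²(Δφ/2)+cosφ1·cosφ2·sin²(Δλ/2)=0.1000320605; c=2·atan2(√a, √(1-a))=0.643607970; dist=6371·c=4100.426 ≈ 4100.4 km; running total=30653.2 km
Leg 3 bearing: y=sinΔλ·cosφ2=0.31624407, x=cosφ1·sinφ2-sinφ1·cosφ2·cosΔλ=0.50999243; θ=atan2(y, x)=31.8029° ≈ 31.8°
Leg 4: φ1=-0.0228027, φ2=1.0682078, Δφ=1.0910106, Δλ=-3.2590463 rad; a=sin²(Δφ/2)+cosφ1·cosφ2·sin²(Δλ/2)=0.7491168017; c=2·atan2(√a, √(1-a))=2.092356641; dist=6371·c=13330.404 ≈ 13330.4 km; running total=43983.6 km
Leg 4 bearing: y=sinΔλ·cosφ2=0.05644692, x=cosφ1·sinφ2-sinφ1·cosφ2·cosΔλ=0.86520346; θ=atan2(y, x)=3.7328° ≈ 3.7°
Leg 5: φ1=1.0682078, φ2=0.8518376, Δφ=-0.2163702, Δλ=2.6563894 rad; a=sin²(Δφ/2)+cosφ1·cosφ2·sin²(Δλ/2)=0.3105956209; c=2·atan2(√a, √(1-a))=1.182287538; dist=6371·c=7532.354 ≈ 7532.4 km; running total=51516.0 km
Leg 5 bearing: y=sinΔλ·cosφ2=0.30716394, x=cosφ1·sinφ2-sinφ1·cosφ2·cosΔλ=0.87301445; θ=atan2(y, x)=19.3841° ≈ 19.4°
Leg 6: φ1=0.8518376, φ2=1.0500983, Δφ=0.1982607, Δλ=0.3954078 rad; a=sin²(Δφ/2)+cosφ1·cosφ2·sin²(Δλ/2)=0.0224352901; c=2·atan2(√a, √(1-a))=0.300699902; dist=6371·c=1915.759 ≈ 1915.8 km; running total=53431.8 km
Leg 6 bearing: y=sinΔλ·cosφ2=0.19162386, x=cosφ1·sinφ2-sinφ1·cosφ2·cosΔλ=0.22584970; θ=atan2(y, x)=40.3132° ≈ 40.3°
Leg 7: φ1=1.0500983, φ2=1.1200179, Δφ=0.0699196, Δλ=-0.8191616 rad; a=sin²(Δφ/2)+cosφ1·cosφ2·sin²(Δλ/2)=0.0355926224; c=2·atan2(√a, √(1-a))=0.379595073; dist=6371·c=2418.400 ≈ 2418.4 km; running total=55850.2 km
Leg 7 bearing: y=sinΔλ·cosφ2=-0.31828629, x=cosφ1·sinφ2-sinφ1·cosφ2·cosΔλ=0.18972872; θ=atan2(y, x)=-59.2011° <0 so +360° → 300.7989° ≈ 300.8°

Leg 1: dist=15533.3 km, bearing=136.9°
Leg 2: dist=11019.5 km, bearing=218.1°
Leg 3: dist=4100.4 km, bearing=31.8°
Leg 4: dist=13330.4 km, bearing=3.7°
Leg 5: dist=7532.4 km, bearing=19.4°
Leg 6: dist=1915.8 km, bearing=40.3°
Leg 7: dist=2418.4 km, bearing=300.8°
Total: 55850.2 km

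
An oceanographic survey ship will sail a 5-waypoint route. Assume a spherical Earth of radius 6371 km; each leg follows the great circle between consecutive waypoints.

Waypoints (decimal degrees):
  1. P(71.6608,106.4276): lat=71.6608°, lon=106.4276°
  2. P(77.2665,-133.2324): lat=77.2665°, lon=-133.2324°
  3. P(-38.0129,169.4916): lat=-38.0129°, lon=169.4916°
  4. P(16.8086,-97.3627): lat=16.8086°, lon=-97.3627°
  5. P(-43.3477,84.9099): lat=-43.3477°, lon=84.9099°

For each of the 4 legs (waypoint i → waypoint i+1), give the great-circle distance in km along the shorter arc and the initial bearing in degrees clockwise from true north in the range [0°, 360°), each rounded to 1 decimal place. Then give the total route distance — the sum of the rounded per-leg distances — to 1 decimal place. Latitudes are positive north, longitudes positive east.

Leg 1: φ1=1.2507169, φ2=1.3485548, Δφ=0.0978379, Δλ=-4.1828561 rad; a=sin²(Δφ/2)+cosφ1·cosφ2·sin²(Δλ/2)=0.0545832735; c=2·atan2(√a, √(1-a))=0.471619977; dist=6371·c=3004.691 ≈ 3004.7 km; running total=3004.7 km
Leg 1 bearing: y=sinΔλ·cosφ2=0.19022898, x=cosφ1·sinφ2-sinφ1·cosφ2·cosΔλ=0.41258780; θ=atan2(y, x)=24.7527° ≈ 24.8°
Leg 2: φ1=1.3485548, φ2=-0.6634503, Δφ=-2.0120051, Δλ=5.2835305 rad; a=sin²(Δφ/2)+cosφ1·cosφ2·sin²(Δλ/2)=0.7534067342; c=2·atan2(√a, √(1-a))=2.102280650; dist=6371·c=13393.630 ≈ 13393.6 km; running total=16398.3 km
Leg 2 bearing: y=sinΔλ·cosφ2=-0.66282453, x=cosφ1·sinφ2-sinφ1·cosφ2·cosΔλ=-0.55118395; θ=atan2(y, x)=-129.7458° <0 so +360° → 230.2542° ≈ 230.3°
Leg 3: φ1=-0.6634503, φ2=0.2933654, Δφ=0.9568157, Δλ=-4.6574862 rad; a=sin²(Δφ/2)+cosφ1·cosφ2·sin²(Δλ/2)=0.6097365139; c=2·atan2(√a, √(1-a))=1.792070623; dist=6371·c=11417.282 ≈ 11417.3 km; running total=27815.6 km
Leg 3 bearing: y=sinΔλ·cosφ2=0.95583370, x=cosφ1·sinφ2-sinφ1·cosφ2·cosΔλ=0.19548282; θ=atan2(y, x)=78.4415° ≈ 78.4°
Leg 4: φ1=0.2933654, φ2=-0.7565601, Δφ=-1.0499255, Δλ=3.1812570 rad; a=sin²(Δφ/2)+cosφ1·cosφ2·sin²(Δλ/2)=0.9470410650; c=2·atan2(√a, √(1-a))=2.677174059; dist=6371·c=17056.276 ≈ 17056.3 km; running total=44871.9 km
Leg 4 bearing: y=sinΔλ·cosφ2=-0.02883642, x=cosφ1·sinφ2-sinφ1·cosφ2·cosΔλ=-0.44697383; θ=atan2(y, x)=-176.3087° <0 so +360° → 183.6913° ≈ 183.7°

Leg 1: dist=3004.7 km, bearing=24.8°
Leg 2: dist=13393.6 km, bearing=230.3°
Leg 3: dist=11417.3 km, bearing=78.4°
Leg 4: dist=17056.3 km, bearing=183.7°
Total: 44871.9 km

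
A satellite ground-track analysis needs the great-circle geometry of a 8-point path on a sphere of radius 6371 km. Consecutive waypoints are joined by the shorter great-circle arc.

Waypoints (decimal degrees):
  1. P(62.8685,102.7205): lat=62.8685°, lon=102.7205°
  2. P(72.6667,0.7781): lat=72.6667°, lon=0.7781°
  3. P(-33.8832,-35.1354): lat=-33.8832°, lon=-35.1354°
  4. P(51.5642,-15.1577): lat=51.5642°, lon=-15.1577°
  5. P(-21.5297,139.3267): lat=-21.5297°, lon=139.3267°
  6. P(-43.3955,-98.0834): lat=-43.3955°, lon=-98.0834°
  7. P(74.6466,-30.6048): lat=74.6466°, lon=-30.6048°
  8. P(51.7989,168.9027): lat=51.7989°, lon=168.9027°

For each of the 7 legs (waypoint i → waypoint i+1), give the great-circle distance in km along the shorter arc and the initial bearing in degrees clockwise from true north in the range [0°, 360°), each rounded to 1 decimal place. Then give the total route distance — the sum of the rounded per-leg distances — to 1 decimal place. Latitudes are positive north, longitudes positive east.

Leg 1: φ1=1.0972623, φ2=1.2682732, Δφ=0.1710109, Δλ=-1.7792305 rad; a=sin²(Δφ/2)+cosφ1·cosφ2·sin²(Δλ/2)=0.0892837313; c=2·atan2(√a, √(1-a))=0.606877956; dist=6371·c=3866.419 ≈ 3866.4 km; running total=3866.4 km
Leg 1 bearing: y=sinΔλ·cosφ2=-0.29148137, x=cosφ1·sinφ2-sinφ1·cosφ2·cosΔλ=0.49019098; θ=atan2(y, x)=-30.7369° <0 so +360° → 329.2631° ≈ 329.3°
Leg 2: φ1=1.2682732, φ2=-0.5913734, Δφ=-1.8596466, Δλ=-0.6268088 rad; a=sin²(Δφ/2)+cosφ1·cosφ2·sin²(Δλ/2)=0.6659338192; c=2·atan2(√a, √(1-a))=1.909079058; dist=6371·c=12162.743 ≈ 12162.7 km; running total=16029.1 km
Leg 2 bearing: y=sinΔλ·cosφ2=-0.48695057, x=cosφ1·sinφ2-sinφ1·cosφ2·cosΔλ=-0.80792513; θ=atan2(y, x)=-148.9219° <0 so +360° → 211.0781° ≈ 211.1°
Leg 3: φ1=-0.5913734, φ2=0.8999651, Δφ=1.4913385, Δλ=0.3486766 rad; a=sin²(Δφ/2)+cosφ1·cosφ2·sin²(Δλ/2)=0.4758398940; c=2·atan2(√a, √(1-a))=1.522457292; dist=6371·c=9699.575 ≈ 9699.6 km; running total=25728.7 km
Leg 3 bearing: y=sinΔλ·cosφ2=0.21238512, x=cosφ1·sinφ2-sinφ1·cosφ2·cosΔλ=0.97599063; θ=atan2(y, x)=12.2767° ≈ 12.3°
Leg 4: φ1=0.8999651, φ2=-0.3757642, Δφ=-1.2757292, Δλ=2.6962614 rad; a=sin²(Δφ/2)+cosφ1·cosφ2·sin²(Δλ/2)=0.9046624709; c=2·atan2(√a, √(1-a))=2.513798223; dist=6371·c=16015.408 ≈ 16015.4 km; running total=41744.1 km
Leg 4 bearing: y=sinΔλ·cosφ2=0.40070183, x=cosφ1·sinφ2-sinφ1·cosφ2·cosΔλ=0.42945452; θ=atan2(y, x)=43.0163° ≈ 43.0°
Leg 5: φ1=-0.3757642, φ2=-0.7573944, Δφ=-0.3816302, Δλ=-4.1435879 rad; a=sin²(Δφ/2)+cosφ1·cosφ2·sin²(Δλ/2)=0.5559710426; c=2·atan2(√a, √(1-a))=1.682973532; dist=6371·c=10722.224 ≈ 10722.2 km; running total=52466.3 km
Leg 5 bearing: y=sinΔλ·cosφ2=0.61221903, x=cosφ1·sinφ2-sinφ1·cosφ2·cosΔλ=-0.78272398; θ=atan2(y, x)=141.9687° ≈ 142.0°
Leg 6: φ1=-0.7573944, φ2=1.3028289, Δφ=2.0602233, Δλ=1.1777237 rad; a=sin²(Δφ/2)+cosφ1·cosφ2·sin²(Δλ/2)=0.7944099437; c=2·atan2(√a, √(1-a))=2.200394332; dist=6371·c=14018.712 ≈ 14018.7 km; running total=66485.0 km
Leg 6 bearing: y=sinΔλ·cosφ2=0.24457949, x=cosφ1·sinφ2-sinφ1·cosφ2·cosΔλ=0.77037135; θ=atan2(y, x)=17.6137° ≈ 17.6°
Leg 7: φ1=1.3028289, φ2=0.9040614, Δφ=-0.3987676, Δλ=3.4820628 rad; a=sin²(Δφ/2)+cosφ1·cosφ2·sin²(Δλ/2)=0.1982715047; c=2·atan2(√a, √(1-a))=0.922966941; dist=6371·c=5880.222 ≈ 5880.2 km; running total=72365.2 km
Leg 7 bearing: y=sinΔλ·cosφ2=-0.20651031, x=cosφ1·sinφ2-sinφ1·cosφ2·cosΔλ=0.77019034; θ=atan2(y, x)=-15.0096° <0 so +360° → 344.9904° ≈ 345.0°

Leg 1: dist=3866.4 km, bearing=329.3°
Leg 2: dist=12162.7 km, bearing=211.1°
Leg 3: dist=9699.6 km, bearing=12.3°
Leg 4: dist=16015.4 km, bearing=43.0°
Leg 5: dist=10722.2 km, bearing=142.0°
Leg 6: dist=14018.7 km, bearing=17.6°
Leg 7: dist=5880.2 km, bearing=345.0°
Total: 72365.2 km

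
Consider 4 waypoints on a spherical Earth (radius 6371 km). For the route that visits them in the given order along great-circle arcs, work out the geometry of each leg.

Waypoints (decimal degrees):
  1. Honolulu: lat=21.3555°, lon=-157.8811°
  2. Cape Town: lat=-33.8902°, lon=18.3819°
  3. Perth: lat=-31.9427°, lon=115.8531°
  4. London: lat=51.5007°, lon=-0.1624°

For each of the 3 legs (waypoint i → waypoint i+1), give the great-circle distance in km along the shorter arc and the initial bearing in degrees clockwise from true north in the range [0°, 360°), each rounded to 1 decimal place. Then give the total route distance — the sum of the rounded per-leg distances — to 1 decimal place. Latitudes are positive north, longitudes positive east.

Leg 1: φ1=0.3727238, φ2=-0.5914956, Δφ=-0.9642194, Δλ=3.0763697 rad; a=sin²(Δφ/2)+cosφ1·cosφ2·sin²(Δλ/2)=0.9872604537; c=2·atan2(√a, √(1-a))=2.915371385; dist=6371·c=18573.831 ≈ 18573.8 km; running total=18573.8 km
Leg 1 bearing: y=sinΔλ·cosφ2=0.05410370, x=cosφ1·sinφ2-sinφ1·cosφ2·cosΔλ=-0.21767359; θ=atan2(y, x)=166.0417° ≈ 166.0°
Leg 2: φ1=-0.5914956, φ2=-0.5575053, Δφ=0.0339903, Δλ=1.7011934 rad; a=sin²(Δφ/2)+cosφ1·cosφ2·sin²(Δλ/2)=0.3982907080; c=2·atan2(√a, √(1-a))=1.365948078; dist=6371·c=8702.455 ≈ 8702.5 km; running total=27276.3 km
Leg 2 bearing: y=sinΔλ·cosφ2=0.84137350, x=cosφ1·sinφ2-sinφ1·cosφ2·cosΔλ=-0.50071101; θ=atan2(y, x)=120.7574° ≈ 120.8°
Leg 3: φ1=-0.5575053, φ2=0.8988568, Δφ=1.4563621, Δλ=-2.0248525 rad; a=sin²(Δφ/2)+cosφ1·cosφ2·sin²(Δλ/2)=0.8228772628; c=2·atan2(√a, √(1-a))=2.272807385; dist=6371·c=14480.056 ≈ 14480.1 km; running total=41756.4 km
Leg 3 bearing: y=sinΔλ·cosφ2=-0.55943001, x=cosφ1·sinφ2-sinφ1·cosφ2·cosΔλ=0.51965292; θ=atan2(y, x)=-47.1111° <0 so +360° → 312.8889° ≈ 312.9°

Leg 1: dist=18573.8 km, bearing=166.0°
Leg 2: dist=8702.5 km, bearing=120.8°
Leg 3: dist=14480.1 km, bearing=312.9°
Total: 41756.4 km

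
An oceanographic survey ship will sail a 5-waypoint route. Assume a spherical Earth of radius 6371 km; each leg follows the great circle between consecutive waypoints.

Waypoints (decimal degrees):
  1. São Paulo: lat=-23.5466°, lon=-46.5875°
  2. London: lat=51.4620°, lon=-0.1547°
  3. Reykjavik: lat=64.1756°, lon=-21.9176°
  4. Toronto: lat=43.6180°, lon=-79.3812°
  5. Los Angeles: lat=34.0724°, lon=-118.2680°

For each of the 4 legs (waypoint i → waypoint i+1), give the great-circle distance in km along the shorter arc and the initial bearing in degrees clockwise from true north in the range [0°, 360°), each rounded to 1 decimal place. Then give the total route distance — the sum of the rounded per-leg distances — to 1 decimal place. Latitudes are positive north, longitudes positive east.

Leg 1: φ1=-0.4109657, φ2=0.8981813, Δφ=1.3091470, Δλ=0.8104052 rad; a=sin²(Δφ/2)+cosφ1·cosφ2·sin²(Δλ/2)=0.4594193703; c=2·atan2(√a, √(1-a))=1.489545699; dist=6371·c=9489.896 ≈ 9489.9 km; running total=9489.9 km
Leg 1 bearing: y=sinΔλ·cosφ2=0.45142925, x=cosφ1·sinφ2-sinφ1·cosφ2·cosΔλ=0.88860817; θ=atan2(y, x)=26.9314° ≈ 26.9°
Leg 2: φ1=0.8981813, φ2=1.1200755, Δφ=0.2218942, Δλ=-0.3798343 rad; a=sin²(Δφ/2)+cosφ1·cosφ2·sin²(Δλ/2)=0.0219307885; c=2·atan2(√a, √(1-a))=0.297274354; dist=6371·c=1893.935 ≈ 1893.9 km; running total=11383.8 km
Leg 2 bearing: y=sinΔλ·cosφ2=-0.16151127, x=cosφ1·sinφ2-sinφ1·cosφ2·cosΔλ=0.24436330; θ=atan2(y, x)=-33.4626° <0 so +360° → 326.5374° ≈ 326.5°
Leg 3: φ1=1.1200755, φ2=0.7612777, Δφ=-0.3587978, Δλ=-1.0029290 rad; a=sin²(Δφ/2)+cosφ1·cosφ2·sin²(Δλ/2)=0.1047155406; c=2·atan2(√a, √(1-a))=0.659058846; dist=6371·c=4198.864 ≈ 4198.9 km; running total=15582.7 km
Leg 3 bearing: y=sinΔλ·cosφ2=-0.61033036, x=cosφ1·sinφ2-sinφ1·cosφ2·cosΔλ=-0.04997637; θ=atan2(y, x)=-94.6812° <0 so +360° → 265.3188° ≈ 265.3°
Leg 4: φ1=0.7612777, φ2=0.5946756, Δφ=-0.1666021, Δλ=-0.6787027 rad; a=sin²(Δφ/2)+cosφ1·cosφ2·sin²(Δλ/2)=0.0733705720; c=2·atan2(√a, √(1-a))=0.548593466; dist=6371·c=3495.089 ≈ 3495.1 km; running total=19077.8 km
Leg 4 bearing: y=sinΔλ·cosφ2=-0.52001230, x=cosφ1·sinφ2-sinφ1·cosφ2·cosΔλ=-0.03919860; θ=atan2(y, x)=-94.3108° <0 so +360° → 265.6892° ≈ 265.7°

Leg 1: dist=9489.9 km, bearing=26.9°
Leg 2: dist=1893.9 km, bearing=326.5°
Leg 3: dist=4198.9 km, bearing=265.3°
Leg 4: dist=3495.1 km, bearing=265.7°
Total: 19077.8 km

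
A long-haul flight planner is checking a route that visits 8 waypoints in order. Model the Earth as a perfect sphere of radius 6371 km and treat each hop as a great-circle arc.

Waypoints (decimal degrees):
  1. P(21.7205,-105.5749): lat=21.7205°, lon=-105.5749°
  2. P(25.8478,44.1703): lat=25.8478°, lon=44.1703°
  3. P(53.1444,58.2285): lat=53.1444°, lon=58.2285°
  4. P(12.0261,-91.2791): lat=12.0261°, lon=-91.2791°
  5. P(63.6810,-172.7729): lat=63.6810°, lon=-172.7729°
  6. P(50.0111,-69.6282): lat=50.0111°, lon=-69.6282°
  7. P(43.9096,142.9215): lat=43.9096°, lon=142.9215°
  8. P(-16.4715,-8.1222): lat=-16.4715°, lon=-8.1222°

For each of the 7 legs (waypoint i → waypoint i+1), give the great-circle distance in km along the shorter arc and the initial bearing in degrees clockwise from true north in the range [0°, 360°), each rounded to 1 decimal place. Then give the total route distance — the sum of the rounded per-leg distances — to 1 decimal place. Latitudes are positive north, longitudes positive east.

Leg 1: dist=13800.8 km, bearing=33.2°
Leg 2: dist=3252.7 km, bearing=17.3°
Leg 3: dist=12209.5 km, bearing=328.2°
Leg 4: dist=8391.8 km, bearing=333.1°
Leg 5: dist=5731.1 km, bearing=53.1°
Leg 6: dist=9105.6 km, bearing=337.0°
Leg 7: dist=15927.5 km, bearing=309.1°
Total: 68419.0 km

Leg 1: φ1=0.3790942, φ2=0.4511292, Δφ=0.0720350, Δλ=2.6135468 rad; a=sin²(Δφ/2)+cosφ1·cosφ2·sin²(Δλ/2)=0.7804170237; c=2·atan2(√a, √(1-a))=2.166189174; dist=6371·c=13800.791 ≈ 13800.8 km; running total=13800.8 km
Leg 1 bearing: y=sinΔλ·cosφ2=0.45343922, x=cosφ1·sinφ2-sinφ1·cosφ2·cosΔλ=0.69271787; θ=atan2(y, x)=33.2080° ≈ 33.2°
Leg 2: φ1=0.4511292, φ2=0.9275448, Δφ=0.4764155, Δλ=0.2453619 rad; a=sin²(Δφ/2)+cosφ1·cosφ2·sin²(Δλ/2)=0.0637613230; c=2·atan2(√a, √(1-a))=0.510546980; dist=6371·c=3252.695 ≈ 3252.7 km; running total=17053.5 km
Leg 2 bearing: y=sinΔλ·cosφ2=0.14569593, x=cosφ1·sinφ2-sinφ1·cosφ2·cosΔλ=0.46642895; θ=atan2(y, x)=17.3470° ≈ 17.3°
Leg 3: φ1=0.9275448, φ2=0.2098950, Δφ=-0.7176497, Δλ=-2.6093999 rad; a=sin²(Δφ/2)+cosφ1·cosφ2·sin²(Δλ/2)=0.6693927669; c=2·atan2(√a, √(1-a))=1.916422124; dist=6371·c=12209.525 ≈ 12209.5 km; running total=29263.0 km
Leg 3 bearing: y=sinΔλ·cosφ2=-0.49628752, x=cosφ1·sinφ2-sinφ1·cosφ2·cosΔλ=0.79932663; θ=atan2(y, x)=-31.8354° <0 so +360° → 328.1646° ≈ 328.2°
Leg 4: φ1=0.2098950, φ2=1.1114431, Δφ=0.9015481, Δλ=-1.4223351 rad; a=sin²(Δφ/2)+cosφ1·cosφ2·sin²(Δλ/2)=0.3745495156; c=2·atan2(√a, √(1-a))=1.317185443; dist=6371·c=8391.788 ≈ 8391.8 km; running total=37654.8 km
Leg 4 bearing: y=sinΔλ·cosφ2=-0.43849134, x=cosφ1·sinφ2-sinφ1·cosφ2·cosΔλ=0.86300293; θ=atan2(y, x)=-26.9351° <0 so +360° → 333.0649° ≈ 333.1°
Leg 5: φ1=1.1114431, φ2=0.8728584, Δφ=-0.2385848, Δλ=1.8002146 rad; a=sin²(Δφ/2)+cosφ1·cosφ2·sin²(Δλ/2)=0.1890239288; c=2·atan2(√a, √(1-a))=0.899563103; dist=6371·c=5731.117 ≈ 5731.1 km; running total=43385.9 km
Leg 5 bearing: y=sinΔλ·cosφ2=0.62580130, x=cosφ1·sinφ2-sinφ1·cosφ2·cosΔλ=0.47068914; θ=atan2(y, x)=53.0518° ≈ 53.1°
Leg 6: φ1=0.8728584, φ2=0.7663671, Δφ=-0.1064913, Δλ=3.7096921 rad; a=sin²(Δφ/2)+cosφ1·cosφ2·sin²(Δλ/2)=0.4294508781; c=2·atan2(√a, √(1-a))=1.429225657; dist=6371·c=9105.597 ≈ 9105.6 km; running total=52491.5 km
Leg 6 bearing: y=sinΔλ·cosφ2=-0.38761631, x=cosφ1·sinφ2-sinφ1·cosφ2·cosΔλ=0.91095822; θ=atan2(y, x)=-23.0499° <0 so +360° → 336.9501° ≈ 337.0°
Leg 7: φ1=0.7663671, φ2=-0.2874819, Δφ=-1.0538490, Δλ=-2.6362099 rad; a=sin²(Δφ/2)+cosφ1·cosφ2·sin²(Δλ/2)=0.9005715544; c=2·atan2(√a, √(1-a))=2.499999153; dist=6371·c=15927.495 ≈ 15927.5 km; running total=68419.0 km
Leg 7 bearing: y=sinΔλ·cosφ2=-0.46427363, x=cosφ1·sinφ2-sinφ1·cosφ2·cosΔλ=0.37765026; θ=atan2(y, x)=-50.8743° <0 so +360° → 309.1257° ≈ 309.1°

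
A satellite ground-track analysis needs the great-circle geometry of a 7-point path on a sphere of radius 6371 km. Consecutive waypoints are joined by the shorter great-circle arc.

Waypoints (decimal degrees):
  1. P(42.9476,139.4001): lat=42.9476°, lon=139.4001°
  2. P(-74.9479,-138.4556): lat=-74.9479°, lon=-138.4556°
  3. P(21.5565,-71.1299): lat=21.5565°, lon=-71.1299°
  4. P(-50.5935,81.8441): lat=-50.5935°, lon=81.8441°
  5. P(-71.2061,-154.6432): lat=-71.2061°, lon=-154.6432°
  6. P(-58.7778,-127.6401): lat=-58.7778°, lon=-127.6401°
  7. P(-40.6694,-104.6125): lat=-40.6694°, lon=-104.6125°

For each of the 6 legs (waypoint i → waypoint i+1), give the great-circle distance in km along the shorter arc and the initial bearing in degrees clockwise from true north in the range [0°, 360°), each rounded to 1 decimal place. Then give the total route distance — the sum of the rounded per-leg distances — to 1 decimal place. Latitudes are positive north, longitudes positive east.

Leg 1: φ1=0.7495770, φ2=-1.3080876, Δφ=-2.0576646, Δλ=-4.8494968 rad; a=sin²(Δφ/2)+cosφ1·cosφ2·sin²(Δλ/2)=0.8159856393; c=2·atan2(√a, √(1-a))=2.254890521; dist=6371·c=14365.908 ≈ 14365.9 km; running total=14365.9 km
Leg 1 bearing: y=sinΔλ·cosφ2=0.25726012, x=cosφ1·sinφ2-sinφ1·cosφ2·cosΔλ=-0.73104687; θ=atan2(y, x)=160.6127° ≈ 160.6°
Leg 2: φ1=-1.3080876, φ2=0.3762319, Δφ=1.6843195, Δλ=1.1750551 rad; a=sin²(Δφ/2)+cosφ1·cosφ2·sin²(Δλ/2)=0.6308516912; c=2·atan2(√a, √(1-a))=1.835583000; dist=6371·c=11694.499 ≈ 11694.5 km; running total=26060.4 km
Leg 2 bearing: y=sinΔλ·cosφ2=0.85817272, x=cosφ1·sinφ2-sinφ1·cosφ2·cosΔλ=0.44164570; θ=atan2(y, x)=62.7681° ≈ 62.8°
Leg 3: φ1=0.3762319, φ2=-0.8830232, Δφ=-1.2592551, Δλ=2.6699000 rad; a=sin²(Δφ/2)+cosφ1·cosφ2·sin²(Δλ/2)=0.9049166197; c=2·atan2(√a, √(1-a))=2.514664132; dist=6371·c=16020.925 ≈ 16020.9 km; running total=42081.3 km
Leg 3 bearing: y=sinΔλ·cosφ2=0.28845806, x=cosφ1·sinφ2-sinφ1·cosφ2·cosΔλ=-0.51084447; θ=atan2(y, x)=150.5479° ≈ 150.5°
Leg 4: φ1=-0.8830232, φ2=-1.2427809, Δφ=-0.3597577, Δλ=-4.1274820 rad; a=sin²(Δφ/2)+cosφ1·cosφ2·sin²(Δλ/2)=0.1907259098; c=2·atan2(√a, √(1-a))=0.903902664; dist=6371·c=5758.764 ≈ 5758.8 km; running total=47840.1 km
Leg 4 bearing: y=sinΔλ·cosφ2=0.26860933, x=cosφ1·sinφ2-sinφ1·cosφ2·cosΔλ=-0.73840854; θ=atan2(y, x)=160.0102° ≈ 160.0°
Leg 5: φ1=-1.2427809, φ2=-1.0258661, Δφ=0.2169148, Δλ=0.4712930 rad; a=sin²(Δφ/2)+cosφ1·cosφ2·sin²(Δλ/2)=0.0208197888; c=2·atan2(√a, √(1-a))=0.289592147; dist=6371·c=1844.992 ≈ 1845.0 km; running total=49685.1 km
Leg 5 bearing: y=sinΔλ·cosφ2=0.23535477, x=cosφ1·sinφ2-sinφ1·cosφ2·cosΔλ=0.16172022; θ=atan2(y, x)=55.5057° ≈ 55.5°
Leg 6: φ1=-1.0258661, φ2=-0.7098149, Δφ=0.3160512, Δλ=0.4019074 rad; a=sin²(Δφ/2)+cosφ1·cosφ2·sin²(Δλ/2)=0.0404293199; c=2·atan2(√a, √(1-a))=0.404901102; dist=6371·c=2579.625 ≈ 2579.6 km; running total=52264.7 km
Leg 6 bearing: y=sinΔλ·cosφ2=0.29669901, x=cosφ1·sinφ2-sinφ1·cosφ2·cosΔλ=0.25913096; θ=atan2(y, x)=48.8667° ≈ 48.9°

Leg 1: dist=14365.9 km, bearing=160.6°
Leg 2: dist=11694.5 km, bearing=62.8°
Leg 3: dist=16020.9 km, bearing=150.5°
Leg 4: dist=5758.8 km, bearing=160.0°
Leg 5: dist=1845.0 km, bearing=55.5°
Leg 6: dist=2579.6 km, bearing=48.9°
Total: 52264.7 km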